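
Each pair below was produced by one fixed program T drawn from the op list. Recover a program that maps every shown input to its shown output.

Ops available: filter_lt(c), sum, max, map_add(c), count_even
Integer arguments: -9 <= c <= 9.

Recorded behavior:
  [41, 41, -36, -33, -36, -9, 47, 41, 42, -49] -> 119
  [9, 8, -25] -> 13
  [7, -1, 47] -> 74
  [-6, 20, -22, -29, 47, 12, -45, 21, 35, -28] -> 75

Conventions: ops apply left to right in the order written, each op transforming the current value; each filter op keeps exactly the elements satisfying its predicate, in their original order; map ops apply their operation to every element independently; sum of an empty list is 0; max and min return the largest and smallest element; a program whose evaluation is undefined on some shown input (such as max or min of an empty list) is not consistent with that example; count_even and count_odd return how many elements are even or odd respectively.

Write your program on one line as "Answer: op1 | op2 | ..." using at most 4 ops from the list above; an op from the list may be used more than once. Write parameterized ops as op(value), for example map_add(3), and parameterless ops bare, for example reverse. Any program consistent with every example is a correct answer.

map_add(1) | map_add(3) | map_add(3) | sum

Check, running the answer program on each example:
  [41, 41, -36, -33, -36, -9, 47, 41, 42, -49] -> [42, 42, -35, -32, -35, -8, 48, 42, 43, -48] -> [45, 45, -32, -29, -32, -5, 51, 45, 46, -45] -> [48, 48, -29, -26, -29, -2, 54, 48, 49, -42] -> 119
  [9, 8, -25] -> [10, 9, -24] -> [13, 12, -21] -> [16, 15, -18] -> 13
  [7, -1, 47] -> [8, 0, 48] -> [11, 3, 51] -> [14, 6, 54] -> 74
  [-6, 20, -22, -29, 47, 12, -45, 21, 35, -28] -> [-5, 21, -21, -28, 48, 13, -44, 22, 36, -27] -> [-2, 24, -18, -25, 51, 16, -41, 25, 39, -24] -> [1, 27, -15, -22, 54, 19, -38, 28, 42, -21] -> 75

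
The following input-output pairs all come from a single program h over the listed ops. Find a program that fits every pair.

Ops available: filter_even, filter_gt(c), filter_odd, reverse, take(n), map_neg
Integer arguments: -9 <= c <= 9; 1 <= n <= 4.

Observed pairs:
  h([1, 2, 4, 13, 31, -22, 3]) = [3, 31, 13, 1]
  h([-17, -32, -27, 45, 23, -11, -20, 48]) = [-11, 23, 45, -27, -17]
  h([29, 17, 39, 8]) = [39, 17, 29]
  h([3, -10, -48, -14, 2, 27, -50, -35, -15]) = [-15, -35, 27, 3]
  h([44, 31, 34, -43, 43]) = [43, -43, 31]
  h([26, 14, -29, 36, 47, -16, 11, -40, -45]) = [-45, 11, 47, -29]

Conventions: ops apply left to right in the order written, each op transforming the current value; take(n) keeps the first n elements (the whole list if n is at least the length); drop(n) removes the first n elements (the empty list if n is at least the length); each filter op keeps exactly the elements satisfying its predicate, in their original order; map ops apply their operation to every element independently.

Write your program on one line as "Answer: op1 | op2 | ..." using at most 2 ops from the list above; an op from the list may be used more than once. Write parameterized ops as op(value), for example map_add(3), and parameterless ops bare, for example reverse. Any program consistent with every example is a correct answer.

reverse | filter_odd

Check, running the answer program on each example:
  [1, 2, 4, 13, 31, -22, 3] -> [3, -22, 31, 13, 4, 2, 1] -> [3, 31, 13, 1]
  [-17, -32, -27, 45, 23, -11, -20, 48] -> [48, -20, -11, 23, 45, -27, -32, -17] -> [-11, 23, 45, -27, -17]
  [29, 17, 39, 8] -> [8, 39, 17, 29] -> [39, 17, 29]
  [3, -10, -48, -14, 2, 27, -50, -35, -15] -> [-15, -35, -50, 27, 2, -14, -48, -10, 3] -> [-15, -35, 27, 3]
  [44, 31, 34, -43, 43] -> [43, -43, 34, 31, 44] -> [43, -43, 31]
  [26, 14, -29, 36, 47, -16, 11, -40, -45] -> [-45, -40, 11, -16, 47, 36, -29, 14, 26] -> [-45, 11, 47, -29]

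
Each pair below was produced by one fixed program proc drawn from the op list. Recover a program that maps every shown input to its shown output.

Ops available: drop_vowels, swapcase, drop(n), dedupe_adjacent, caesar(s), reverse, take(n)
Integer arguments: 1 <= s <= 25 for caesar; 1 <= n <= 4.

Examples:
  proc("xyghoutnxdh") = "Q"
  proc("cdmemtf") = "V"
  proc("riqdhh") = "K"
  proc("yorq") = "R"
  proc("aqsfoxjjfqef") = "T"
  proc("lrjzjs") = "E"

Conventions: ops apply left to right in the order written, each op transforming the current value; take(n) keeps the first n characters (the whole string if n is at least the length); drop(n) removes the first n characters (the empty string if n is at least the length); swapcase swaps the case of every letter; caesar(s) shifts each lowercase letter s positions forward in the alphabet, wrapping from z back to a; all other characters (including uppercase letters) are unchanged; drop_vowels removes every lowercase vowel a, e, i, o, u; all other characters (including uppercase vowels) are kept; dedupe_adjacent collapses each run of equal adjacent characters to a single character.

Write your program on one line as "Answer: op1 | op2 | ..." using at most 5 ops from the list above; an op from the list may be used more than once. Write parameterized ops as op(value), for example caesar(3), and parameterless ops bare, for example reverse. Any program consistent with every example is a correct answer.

swapcase | take(1) | swapcase | caesar(19) | swapcase

Check, running the answer program on each example:
  "xyghoutnxdh" -> "XYGHOUTNXDH" -> "X" -> "x" -> "q" -> "Q"
  "cdmemtf" -> "CDMEMTF" -> "C" -> "c" -> "v" -> "V"
  "riqdhh" -> "RIQDHH" -> "R" -> "r" -> "k" -> "K"
  "yorq" -> "YORQ" -> "Y" -> "y" -> "r" -> "R"
  "aqsfoxjjfqef" -> "AQSFOXJJFQEF" -> "A" -> "a" -> "t" -> "T"
  "lrjzjs" -> "LRJZJS" -> "L" -> "l" -> "e" -> "E"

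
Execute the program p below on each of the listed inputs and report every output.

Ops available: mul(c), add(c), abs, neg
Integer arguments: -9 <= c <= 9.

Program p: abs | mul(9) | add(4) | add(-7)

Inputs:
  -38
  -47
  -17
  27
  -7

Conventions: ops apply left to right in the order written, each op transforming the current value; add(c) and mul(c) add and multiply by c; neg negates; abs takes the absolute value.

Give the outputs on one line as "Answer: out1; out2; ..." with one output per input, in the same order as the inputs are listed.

Execution, op by op:
  -38 -> 38 -> 342 -> 346 -> 339
  -47 -> 47 -> 423 -> 427 -> 420
  -17 -> 17 -> 153 -> 157 -> 150
  27 -> 27 -> 243 -> 247 -> 240
  -7 -> 7 -> 63 -> 67 -> 60

339; 420; 150; 240; 60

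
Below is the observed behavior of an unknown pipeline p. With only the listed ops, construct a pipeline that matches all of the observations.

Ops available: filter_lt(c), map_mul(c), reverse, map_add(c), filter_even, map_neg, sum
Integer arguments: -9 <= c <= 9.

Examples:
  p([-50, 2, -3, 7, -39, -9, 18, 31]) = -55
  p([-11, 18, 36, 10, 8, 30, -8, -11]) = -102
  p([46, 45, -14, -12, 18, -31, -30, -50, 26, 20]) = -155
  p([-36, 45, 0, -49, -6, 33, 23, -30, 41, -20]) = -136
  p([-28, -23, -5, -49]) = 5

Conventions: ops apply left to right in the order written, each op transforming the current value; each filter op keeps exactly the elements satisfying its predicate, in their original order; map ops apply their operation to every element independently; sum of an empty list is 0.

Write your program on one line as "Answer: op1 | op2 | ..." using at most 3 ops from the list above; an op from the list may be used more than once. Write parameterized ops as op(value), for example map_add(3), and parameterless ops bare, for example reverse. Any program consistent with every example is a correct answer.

map_neg | filter_lt(7) | sum

Check, running the answer program on each example:
  [-50, 2, -3, 7, -39, -9, 18, 31] -> [50, -2, 3, -7, 39, 9, -18, -31] -> [-2, 3, -7, -18, -31] -> -55
  [-11, 18, 36, 10, 8, 30, -8, -11] -> [11, -18, -36, -10, -8, -30, 8, 11] -> [-18, -36, -10, -8, -30] -> -102
  [46, 45, -14, -12, 18, -31, -30, -50, 26, 20] -> [-46, -45, 14, 12, -18, 31, 30, 50, -26, -20] -> [-46, -45, -18, -26, -20] -> -155
  [-36, 45, 0, -49, -6, 33, 23, -30, 41, -20] -> [36, -45, 0, 49, 6, -33, -23, 30, -41, 20] -> [-45, 0, 6, -33, -23, -41] -> -136
  [-28, -23, -5, -49] -> [28, 23, 5, 49] -> [5] -> 5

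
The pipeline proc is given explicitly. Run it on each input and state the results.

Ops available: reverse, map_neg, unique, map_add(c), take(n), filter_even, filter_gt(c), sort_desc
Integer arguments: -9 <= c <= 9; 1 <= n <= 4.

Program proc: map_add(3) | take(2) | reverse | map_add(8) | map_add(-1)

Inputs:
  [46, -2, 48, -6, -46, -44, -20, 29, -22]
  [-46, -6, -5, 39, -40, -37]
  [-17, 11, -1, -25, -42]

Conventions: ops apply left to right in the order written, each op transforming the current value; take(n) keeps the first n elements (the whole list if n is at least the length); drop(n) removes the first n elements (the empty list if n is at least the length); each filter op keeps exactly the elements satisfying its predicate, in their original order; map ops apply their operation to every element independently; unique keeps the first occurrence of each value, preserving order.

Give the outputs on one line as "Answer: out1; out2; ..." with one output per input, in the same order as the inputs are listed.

[8, 56]; [4, -36]; [21, -7]

Execution, op by op:
  [46, -2, 48, -6, -46, -44, -20, 29, -22] -> [49, 1, 51, -3, -43, -41, -17, 32, -19] -> [49, 1] -> [1, 49] -> [9, 57] -> [8, 56]
  [-46, -6, -5, 39, -40, -37] -> [-43, -3, -2, 42, -37, -34] -> [-43, -3] -> [-3, -43] -> [5, -35] -> [4, -36]
  [-17, 11, -1, -25, -42] -> [-14, 14, 2, -22, -39] -> [-14, 14] -> [14, -14] -> [22, -6] -> [21, -7]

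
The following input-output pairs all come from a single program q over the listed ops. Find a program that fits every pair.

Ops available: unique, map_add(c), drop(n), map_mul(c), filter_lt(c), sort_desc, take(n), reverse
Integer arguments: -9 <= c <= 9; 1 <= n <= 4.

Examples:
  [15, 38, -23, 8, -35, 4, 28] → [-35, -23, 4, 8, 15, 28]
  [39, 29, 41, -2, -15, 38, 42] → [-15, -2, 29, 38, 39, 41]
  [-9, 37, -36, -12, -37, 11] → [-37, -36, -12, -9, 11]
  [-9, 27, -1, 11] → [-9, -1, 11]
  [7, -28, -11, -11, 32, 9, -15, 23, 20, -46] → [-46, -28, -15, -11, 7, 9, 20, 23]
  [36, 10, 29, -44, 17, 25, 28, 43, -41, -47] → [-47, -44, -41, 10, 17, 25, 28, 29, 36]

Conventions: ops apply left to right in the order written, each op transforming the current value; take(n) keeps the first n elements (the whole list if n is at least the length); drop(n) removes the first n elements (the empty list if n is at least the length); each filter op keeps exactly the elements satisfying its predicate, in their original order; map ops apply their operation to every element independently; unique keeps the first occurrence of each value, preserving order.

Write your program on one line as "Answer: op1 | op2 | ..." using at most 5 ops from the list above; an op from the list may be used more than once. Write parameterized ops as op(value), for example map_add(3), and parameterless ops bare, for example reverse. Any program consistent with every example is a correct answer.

sort_desc | unique | drop(1) | reverse

Check, running the answer program on each example:
  [15, 38, -23, 8, -35, 4, 28] -> [38, 28, 15, 8, 4, -23, -35] -> [38, 28, 15, 8, 4, -23, -35] -> [28, 15, 8, 4, -23, -35] -> [-35, -23, 4, 8, 15, 28]
  [39, 29, 41, -2, -15, 38, 42] -> [42, 41, 39, 38, 29, -2, -15] -> [42, 41, 39, 38, 29, -2, -15] -> [41, 39, 38, 29, -2, -15] -> [-15, -2, 29, 38, 39, 41]
  [-9, 37, -36, -12, -37, 11] -> [37, 11, -9, -12, -36, -37] -> [37, 11, -9, -12, -36, -37] -> [11, -9, -12, -36, -37] -> [-37, -36, -12, -9, 11]
  [-9, 27, -1, 11] -> [27, 11, -1, -9] -> [27, 11, -1, -9] -> [11, -1, -9] -> [-9, -1, 11]
  [7, -28, -11, -11, 32, 9, -15, 23, 20, -46] -> [32, 23, 20, 9, 7, -11, -11, -15, -28, -46] -> [32, 23, 20, 9, 7, -11, -15, -28, -46] -> [23, 20, 9, 7, -11, -15, -28, -46] -> [-46, -28, -15, -11, 7, 9, 20, 23]
  [36, 10, 29, -44, 17, 25, 28, 43, -41, -47] -> [43, 36, 29, 28, 25, 17, 10, -41, -44, -47] -> [43, 36, 29, 28, 25, 17, 10, -41, -44, -47] -> [36, 29, 28, 25, 17, 10, -41, -44, -47] -> [-47, -44, -41, 10, 17, 25, 28, 29, 36]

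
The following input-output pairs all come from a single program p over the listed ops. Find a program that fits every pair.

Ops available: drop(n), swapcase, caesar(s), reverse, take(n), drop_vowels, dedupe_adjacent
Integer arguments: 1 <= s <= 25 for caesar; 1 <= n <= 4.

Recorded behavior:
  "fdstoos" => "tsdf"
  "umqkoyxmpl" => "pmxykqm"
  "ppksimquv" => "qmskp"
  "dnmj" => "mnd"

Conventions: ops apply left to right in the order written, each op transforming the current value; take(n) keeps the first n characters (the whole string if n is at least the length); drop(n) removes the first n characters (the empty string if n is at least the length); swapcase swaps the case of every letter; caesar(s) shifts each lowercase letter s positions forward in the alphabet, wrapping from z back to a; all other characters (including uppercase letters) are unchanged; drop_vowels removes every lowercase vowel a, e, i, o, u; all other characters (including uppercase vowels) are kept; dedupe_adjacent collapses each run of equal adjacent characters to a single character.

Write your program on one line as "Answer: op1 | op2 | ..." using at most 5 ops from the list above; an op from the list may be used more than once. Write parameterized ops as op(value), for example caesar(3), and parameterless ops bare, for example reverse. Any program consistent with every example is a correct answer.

reverse | drop(1) | drop_vowels | dedupe_adjacent

Check, running the answer program on each example:
  "fdstoos" -> "sootsdf" -> "ootsdf" -> "tsdf" -> "tsdf"
  "umqkoyxmpl" -> "lpmxyokqmu" -> "pmxyokqmu" -> "pmxykqm" -> "pmxykqm"
  "ppksimquv" -> "vuqmiskpp" -> "uqmiskpp" -> "qmskpp" -> "qmskp"
  "dnmj" -> "jmnd" -> "mnd" -> "mnd" -> "mnd"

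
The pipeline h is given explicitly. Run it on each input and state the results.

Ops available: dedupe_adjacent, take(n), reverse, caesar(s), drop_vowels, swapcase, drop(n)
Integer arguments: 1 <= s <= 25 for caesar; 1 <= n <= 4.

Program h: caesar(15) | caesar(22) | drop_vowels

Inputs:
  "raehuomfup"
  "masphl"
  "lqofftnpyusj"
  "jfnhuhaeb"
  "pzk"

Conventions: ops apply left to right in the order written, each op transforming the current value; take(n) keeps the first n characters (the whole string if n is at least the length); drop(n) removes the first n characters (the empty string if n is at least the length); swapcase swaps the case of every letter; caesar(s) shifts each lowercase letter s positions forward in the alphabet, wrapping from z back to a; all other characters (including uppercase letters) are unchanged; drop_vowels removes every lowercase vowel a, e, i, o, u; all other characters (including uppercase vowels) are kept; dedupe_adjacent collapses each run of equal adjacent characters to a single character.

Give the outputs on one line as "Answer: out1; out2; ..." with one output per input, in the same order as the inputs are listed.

"clpsfzxqf"; "xldsw"; "wbzqqyjfd"; "qysfslpm"; "kv"

Execution, op by op:
  "raehuomfup" -> "gptwjdbuje" -> "clpsfzxqfa" -> "clpsfzxqf"
  "masphl" -> "bphewa" -> "xldasw" -> "xldsw"
  "lqofftnpyusj" -> "afduuicenjhy" -> "wbzqqeyajfdu" -> "wbzqqyjfd"
  "jfnhuhaeb" -> "yucwjwptq" -> "uqysfslpm" -> "qysfslpm"
  "pzk" -> "eoz" -> "akv" -> "kv"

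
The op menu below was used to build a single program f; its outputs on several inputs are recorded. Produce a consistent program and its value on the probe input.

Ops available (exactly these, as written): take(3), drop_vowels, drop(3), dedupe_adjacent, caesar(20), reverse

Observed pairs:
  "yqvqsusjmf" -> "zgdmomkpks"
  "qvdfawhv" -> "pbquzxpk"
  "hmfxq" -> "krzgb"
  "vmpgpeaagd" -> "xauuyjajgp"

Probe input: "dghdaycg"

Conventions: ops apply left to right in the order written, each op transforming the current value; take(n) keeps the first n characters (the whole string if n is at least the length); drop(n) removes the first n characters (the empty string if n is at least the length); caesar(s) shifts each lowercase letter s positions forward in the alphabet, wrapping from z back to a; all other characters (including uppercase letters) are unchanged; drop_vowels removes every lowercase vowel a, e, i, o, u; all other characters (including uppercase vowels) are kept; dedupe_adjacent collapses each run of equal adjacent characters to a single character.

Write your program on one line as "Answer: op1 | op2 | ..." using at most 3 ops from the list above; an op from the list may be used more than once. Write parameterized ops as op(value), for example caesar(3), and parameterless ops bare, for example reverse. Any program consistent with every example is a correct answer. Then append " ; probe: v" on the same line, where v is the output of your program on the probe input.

caesar(20) | reverse ; probe: "awsuxbax"

Check, running the answer program on each example:
  "yqvqsusjmf" -> "skpkmomdgz" -> "zgdmomkpks"
  "qvdfawhv" -> "kpxzuqbp" -> "pbquzxpk"
  "hmfxq" -> "bgzrk" -> "krzgb"
  "vmpgpeaagd" -> "pgjajyuuax" -> "xauuyjajgp"
  probe: "dghdaycg" -> "xabxuswa" -> "awsuxbax"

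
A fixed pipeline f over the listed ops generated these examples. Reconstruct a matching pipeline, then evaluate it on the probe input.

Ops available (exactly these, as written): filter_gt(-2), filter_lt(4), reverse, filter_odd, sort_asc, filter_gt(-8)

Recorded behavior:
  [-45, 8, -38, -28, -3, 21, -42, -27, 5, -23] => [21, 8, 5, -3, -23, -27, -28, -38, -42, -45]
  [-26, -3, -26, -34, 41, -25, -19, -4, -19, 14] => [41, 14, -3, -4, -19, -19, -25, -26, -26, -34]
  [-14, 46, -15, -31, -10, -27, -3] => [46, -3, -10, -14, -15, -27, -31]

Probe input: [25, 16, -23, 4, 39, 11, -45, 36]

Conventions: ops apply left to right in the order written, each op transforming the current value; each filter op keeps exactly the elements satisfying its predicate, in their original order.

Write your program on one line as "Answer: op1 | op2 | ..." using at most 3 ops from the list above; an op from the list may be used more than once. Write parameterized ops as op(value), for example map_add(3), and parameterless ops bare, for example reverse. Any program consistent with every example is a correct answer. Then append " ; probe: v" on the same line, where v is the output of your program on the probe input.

sort_asc | reverse ; probe: [39, 36, 25, 16, 11, 4, -23, -45]

Check, running the answer program on each example:
  [-45, 8, -38, -28, -3, 21, -42, -27, 5, -23] -> [-45, -42, -38, -28, -27, -23, -3, 5, 8, 21] -> [21, 8, 5, -3, -23, -27, -28, -38, -42, -45]
  [-26, -3, -26, -34, 41, -25, -19, -4, -19, 14] -> [-34, -26, -26, -25, -19, -19, -4, -3, 14, 41] -> [41, 14, -3, -4, -19, -19, -25, -26, -26, -34]
  [-14, 46, -15, -31, -10, -27, -3] -> [-31, -27, -15, -14, -10, -3, 46] -> [46, -3, -10, -14, -15, -27, -31]
  probe: [25, 16, -23, 4, 39, 11, -45, 36] -> [-45, -23, 4, 11, 16, 25, 36, 39] -> [39, 36, 25, 16, 11, 4, -23, -45]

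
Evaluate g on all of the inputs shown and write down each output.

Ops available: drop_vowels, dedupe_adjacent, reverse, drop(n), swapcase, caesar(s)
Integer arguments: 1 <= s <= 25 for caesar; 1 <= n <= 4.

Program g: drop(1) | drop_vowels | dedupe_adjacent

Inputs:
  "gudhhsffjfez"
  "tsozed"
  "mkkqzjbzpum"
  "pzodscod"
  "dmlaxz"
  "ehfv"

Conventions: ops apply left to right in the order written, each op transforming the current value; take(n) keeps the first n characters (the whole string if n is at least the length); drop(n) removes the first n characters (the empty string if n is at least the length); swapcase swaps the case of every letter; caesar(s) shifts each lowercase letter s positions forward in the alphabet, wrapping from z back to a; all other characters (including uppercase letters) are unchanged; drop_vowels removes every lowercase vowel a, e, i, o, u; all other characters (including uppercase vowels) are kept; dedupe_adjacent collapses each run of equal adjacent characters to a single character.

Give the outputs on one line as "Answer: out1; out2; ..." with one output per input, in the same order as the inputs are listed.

"dhsfjfz"; "szd"; "kqzjbzpm"; "zdscd"; "mlxz"; "hfv"

Execution, op by op:
  "gudhhsffjfez" -> "udhhsffjfez" -> "dhhsffjfz" -> "dhsfjfz"
  "tsozed" -> "sozed" -> "szd" -> "szd"
  "mkkqzjbzpum" -> "kkqzjbzpum" -> "kkqzjbzpm" -> "kqzjbzpm"
  "pzodscod" -> "zodscod" -> "zdscd" -> "zdscd"
  "dmlaxz" -> "mlaxz" -> "mlxz" -> "mlxz"
  "ehfv" -> "hfv" -> "hfv" -> "hfv"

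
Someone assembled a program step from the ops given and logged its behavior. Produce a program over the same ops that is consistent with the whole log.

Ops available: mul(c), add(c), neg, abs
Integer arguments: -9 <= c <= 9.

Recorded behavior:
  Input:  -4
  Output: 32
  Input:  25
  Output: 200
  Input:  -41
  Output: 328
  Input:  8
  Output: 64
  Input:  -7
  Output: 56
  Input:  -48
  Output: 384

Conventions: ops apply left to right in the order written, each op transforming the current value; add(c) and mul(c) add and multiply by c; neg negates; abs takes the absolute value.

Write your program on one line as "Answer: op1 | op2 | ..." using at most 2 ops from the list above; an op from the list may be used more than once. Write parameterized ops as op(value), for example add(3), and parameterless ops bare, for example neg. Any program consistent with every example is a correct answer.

mul(-8) | abs

Check, running the answer program on each example:
  -4 -> 32 -> 32
  25 -> -200 -> 200
  -41 -> 328 -> 328
  8 -> -64 -> 64
  -7 -> 56 -> 56
  -48 -> 384 -> 384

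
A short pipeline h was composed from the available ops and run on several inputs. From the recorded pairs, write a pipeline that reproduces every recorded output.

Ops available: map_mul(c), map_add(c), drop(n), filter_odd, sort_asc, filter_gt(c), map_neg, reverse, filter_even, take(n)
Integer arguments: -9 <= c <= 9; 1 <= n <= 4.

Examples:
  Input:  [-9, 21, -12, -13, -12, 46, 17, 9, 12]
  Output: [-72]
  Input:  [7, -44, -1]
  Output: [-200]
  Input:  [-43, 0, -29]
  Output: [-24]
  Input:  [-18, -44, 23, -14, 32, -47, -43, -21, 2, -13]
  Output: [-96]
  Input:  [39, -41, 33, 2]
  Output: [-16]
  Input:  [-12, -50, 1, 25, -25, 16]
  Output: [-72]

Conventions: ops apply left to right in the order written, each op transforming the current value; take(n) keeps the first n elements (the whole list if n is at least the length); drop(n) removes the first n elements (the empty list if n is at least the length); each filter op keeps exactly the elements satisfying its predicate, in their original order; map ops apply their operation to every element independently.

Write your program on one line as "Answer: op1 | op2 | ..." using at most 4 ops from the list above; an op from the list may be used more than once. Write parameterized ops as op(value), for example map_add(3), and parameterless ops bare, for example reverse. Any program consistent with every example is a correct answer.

filter_even | map_add(-6) | take(1) | map_mul(4)

Check, running the answer program on each example:
  [-9, 21, -12, -13, -12, 46, 17, 9, 12] -> [-12, -12, 46, 12] -> [-18, -18, 40, 6] -> [-18] -> [-72]
  [7, -44, -1] -> [-44] -> [-50] -> [-50] -> [-200]
  [-43, 0, -29] -> [0] -> [-6] -> [-6] -> [-24]
  [-18, -44, 23, -14, 32, -47, -43, -21, 2, -13] -> [-18, -44, -14, 32, 2] -> [-24, -50, -20, 26, -4] -> [-24] -> [-96]
  [39, -41, 33, 2] -> [2] -> [-4] -> [-4] -> [-16]
  [-12, -50, 1, 25, -25, 16] -> [-12, -50, 16] -> [-18, -56, 10] -> [-18] -> [-72]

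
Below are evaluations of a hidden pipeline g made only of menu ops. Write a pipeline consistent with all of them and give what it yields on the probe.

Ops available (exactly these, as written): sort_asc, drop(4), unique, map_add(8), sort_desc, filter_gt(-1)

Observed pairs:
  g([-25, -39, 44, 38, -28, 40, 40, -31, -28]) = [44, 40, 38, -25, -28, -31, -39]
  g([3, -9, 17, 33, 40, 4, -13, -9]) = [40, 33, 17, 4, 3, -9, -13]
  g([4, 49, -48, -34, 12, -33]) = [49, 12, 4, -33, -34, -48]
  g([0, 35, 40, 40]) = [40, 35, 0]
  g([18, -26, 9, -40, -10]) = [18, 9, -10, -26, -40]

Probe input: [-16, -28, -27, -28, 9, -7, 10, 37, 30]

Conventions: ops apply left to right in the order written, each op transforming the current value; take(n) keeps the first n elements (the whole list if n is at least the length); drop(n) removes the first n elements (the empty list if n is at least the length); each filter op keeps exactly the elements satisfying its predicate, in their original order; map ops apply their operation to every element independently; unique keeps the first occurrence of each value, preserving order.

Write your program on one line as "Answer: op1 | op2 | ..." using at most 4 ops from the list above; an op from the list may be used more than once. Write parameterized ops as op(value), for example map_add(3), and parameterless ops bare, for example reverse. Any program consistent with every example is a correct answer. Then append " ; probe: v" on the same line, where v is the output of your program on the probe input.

sort_asc | sort_desc | unique ; probe: [37, 30, 10, 9, -7, -16, -27, -28]

Check, running the answer program on each example:
  [-25, -39, 44, 38, -28, 40, 40, -31, -28] -> [-39, -31, -28, -28, -25, 38, 40, 40, 44] -> [44, 40, 40, 38, -25, -28, -28, -31, -39] -> [44, 40, 38, -25, -28, -31, -39]
  [3, -9, 17, 33, 40, 4, -13, -9] -> [-13, -9, -9, 3, 4, 17, 33, 40] -> [40, 33, 17, 4, 3, -9, -9, -13] -> [40, 33, 17, 4, 3, -9, -13]
  [4, 49, -48, -34, 12, -33] -> [-48, -34, -33, 4, 12, 49] -> [49, 12, 4, -33, -34, -48] -> [49, 12, 4, -33, -34, -48]
  [0, 35, 40, 40] -> [0, 35, 40, 40] -> [40, 40, 35, 0] -> [40, 35, 0]
  [18, -26, 9, -40, -10] -> [-40, -26, -10, 9, 18] -> [18, 9, -10, -26, -40] -> [18, 9, -10, -26, -40]
  probe: [-16, -28, -27, -28, 9, -7, 10, 37, 30] -> [-28, -28, -27, -16, -7, 9, 10, 30, 37] -> [37, 30, 10, 9, -7, -16, -27, -28, -28] -> [37, 30, 10, 9, -7, -16, -27, -28]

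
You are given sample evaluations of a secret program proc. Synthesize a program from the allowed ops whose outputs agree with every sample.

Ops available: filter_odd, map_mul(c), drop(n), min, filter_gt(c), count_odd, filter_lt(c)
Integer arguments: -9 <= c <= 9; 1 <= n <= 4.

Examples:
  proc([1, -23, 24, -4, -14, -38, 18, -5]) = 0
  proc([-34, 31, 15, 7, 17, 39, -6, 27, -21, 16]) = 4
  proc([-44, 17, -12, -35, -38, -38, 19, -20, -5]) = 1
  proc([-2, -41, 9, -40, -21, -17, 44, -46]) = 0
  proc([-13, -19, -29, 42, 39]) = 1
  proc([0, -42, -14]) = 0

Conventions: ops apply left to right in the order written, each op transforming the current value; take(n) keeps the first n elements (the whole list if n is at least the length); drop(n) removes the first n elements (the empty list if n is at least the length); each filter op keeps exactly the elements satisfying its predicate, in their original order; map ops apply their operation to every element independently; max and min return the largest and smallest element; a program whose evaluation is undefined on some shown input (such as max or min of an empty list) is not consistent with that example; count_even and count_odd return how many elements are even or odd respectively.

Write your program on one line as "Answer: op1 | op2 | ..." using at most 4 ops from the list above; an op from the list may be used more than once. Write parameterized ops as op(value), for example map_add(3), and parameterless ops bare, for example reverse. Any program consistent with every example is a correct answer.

drop(3) | filter_gt(-5) | filter_odd | count_odd

Check, running the answer program on each example:
  [1, -23, 24, -4, -14, -38, 18, -5] -> [-4, -14, -38, 18, -5] -> [-4, 18] -> [] -> 0
  [-34, 31, 15, 7, 17, 39, -6, 27, -21, 16] -> [7, 17, 39, -6, 27, -21, 16] -> [7, 17, 39, 27, 16] -> [7, 17, 39, 27] -> 4
  [-44, 17, -12, -35, -38, -38, 19, -20, -5] -> [-35, -38, -38, 19, -20, -5] -> [19] -> [19] -> 1
  [-2, -41, 9, -40, -21, -17, 44, -46] -> [-40, -21, -17, 44, -46] -> [44] -> [] -> 0
  [-13, -19, -29, 42, 39] -> [42, 39] -> [42, 39] -> [39] -> 1
  [0, -42, -14] -> [] -> [] -> [] -> 0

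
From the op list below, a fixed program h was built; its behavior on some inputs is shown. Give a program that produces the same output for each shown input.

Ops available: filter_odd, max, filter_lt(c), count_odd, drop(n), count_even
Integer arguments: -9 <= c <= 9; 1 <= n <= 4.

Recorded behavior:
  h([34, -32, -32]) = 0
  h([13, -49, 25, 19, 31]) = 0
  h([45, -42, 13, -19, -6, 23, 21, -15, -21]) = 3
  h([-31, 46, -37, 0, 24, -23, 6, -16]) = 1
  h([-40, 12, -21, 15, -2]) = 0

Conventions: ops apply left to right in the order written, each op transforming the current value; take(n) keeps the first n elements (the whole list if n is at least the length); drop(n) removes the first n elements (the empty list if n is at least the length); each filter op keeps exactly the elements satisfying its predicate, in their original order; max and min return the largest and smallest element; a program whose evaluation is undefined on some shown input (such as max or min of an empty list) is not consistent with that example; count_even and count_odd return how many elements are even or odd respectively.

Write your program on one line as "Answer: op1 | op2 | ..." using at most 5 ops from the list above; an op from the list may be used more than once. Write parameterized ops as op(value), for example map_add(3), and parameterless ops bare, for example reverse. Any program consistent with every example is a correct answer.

drop(1) | filter_lt(0) | drop(1) | count_odd

Check, running the answer program on each example:
  [34, -32, -32] -> [-32, -32] -> [-32, -32] -> [-32] -> 0
  [13, -49, 25, 19, 31] -> [-49, 25, 19, 31] -> [-49] -> [] -> 0
  [45, -42, 13, -19, -6, 23, 21, -15, -21] -> [-42, 13, -19, -6, 23, 21, -15, -21] -> [-42, -19, -6, -15, -21] -> [-19, -6, -15, -21] -> 3
  [-31, 46, -37, 0, 24, -23, 6, -16] -> [46, -37, 0, 24, -23, 6, -16] -> [-37, -23, -16] -> [-23, -16] -> 1
  [-40, 12, -21, 15, -2] -> [12, -21, 15, -2] -> [-21, -2] -> [-2] -> 0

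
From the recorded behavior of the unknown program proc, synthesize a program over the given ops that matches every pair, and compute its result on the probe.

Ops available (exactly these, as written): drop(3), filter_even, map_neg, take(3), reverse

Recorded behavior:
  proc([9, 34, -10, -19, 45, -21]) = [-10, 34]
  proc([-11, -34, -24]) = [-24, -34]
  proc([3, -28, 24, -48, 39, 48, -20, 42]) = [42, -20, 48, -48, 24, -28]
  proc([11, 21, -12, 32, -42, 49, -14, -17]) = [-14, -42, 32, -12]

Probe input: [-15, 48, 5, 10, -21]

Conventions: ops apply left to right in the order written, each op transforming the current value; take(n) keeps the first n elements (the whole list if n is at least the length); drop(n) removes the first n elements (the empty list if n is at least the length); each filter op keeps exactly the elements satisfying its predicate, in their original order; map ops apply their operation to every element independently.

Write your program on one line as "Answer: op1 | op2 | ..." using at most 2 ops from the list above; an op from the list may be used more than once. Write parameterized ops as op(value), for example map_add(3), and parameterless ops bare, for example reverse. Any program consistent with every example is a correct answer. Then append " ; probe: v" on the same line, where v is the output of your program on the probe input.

reverse | filter_even ; probe: [10, 48]

Check, running the answer program on each example:
  [9, 34, -10, -19, 45, -21] -> [-21, 45, -19, -10, 34, 9] -> [-10, 34]
  [-11, -34, -24] -> [-24, -34, -11] -> [-24, -34]
  [3, -28, 24, -48, 39, 48, -20, 42] -> [42, -20, 48, 39, -48, 24, -28, 3] -> [42, -20, 48, -48, 24, -28]
  [11, 21, -12, 32, -42, 49, -14, -17] -> [-17, -14, 49, -42, 32, -12, 21, 11] -> [-14, -42, 32, -12]
  probe: [-15, 48, 5, 10, -21] -> [-21, 10, 5, 48, -15] -> [10, 48]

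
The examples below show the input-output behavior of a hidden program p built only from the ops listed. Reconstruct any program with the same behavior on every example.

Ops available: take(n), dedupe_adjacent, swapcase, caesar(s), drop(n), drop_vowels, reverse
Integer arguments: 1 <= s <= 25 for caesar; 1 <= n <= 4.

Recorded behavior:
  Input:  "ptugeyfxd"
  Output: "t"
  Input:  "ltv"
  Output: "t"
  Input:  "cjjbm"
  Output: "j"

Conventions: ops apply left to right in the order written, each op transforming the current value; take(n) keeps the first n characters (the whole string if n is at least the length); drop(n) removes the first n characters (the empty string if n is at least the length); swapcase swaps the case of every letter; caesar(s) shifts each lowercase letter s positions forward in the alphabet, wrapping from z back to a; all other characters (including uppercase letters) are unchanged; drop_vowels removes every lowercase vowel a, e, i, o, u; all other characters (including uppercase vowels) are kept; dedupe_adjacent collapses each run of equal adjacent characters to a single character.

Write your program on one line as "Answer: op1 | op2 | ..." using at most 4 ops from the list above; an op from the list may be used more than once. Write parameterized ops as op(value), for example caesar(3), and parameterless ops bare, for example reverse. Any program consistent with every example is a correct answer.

dedupe_adjacent | drop_vowels | drop(1) | take(1)

Check, running the answer program on each example:
  "ptugeyfxd" -> "ptugeyfxd" -> "ptgyfxd" -> "tgyfxd" -> "t"
  "ltv" -> "ltv" -> "ltv" -> "tv" -> "t"
  "cjjbm" -> "cjbm" -> "cjbm" -> "jbm" -> "j"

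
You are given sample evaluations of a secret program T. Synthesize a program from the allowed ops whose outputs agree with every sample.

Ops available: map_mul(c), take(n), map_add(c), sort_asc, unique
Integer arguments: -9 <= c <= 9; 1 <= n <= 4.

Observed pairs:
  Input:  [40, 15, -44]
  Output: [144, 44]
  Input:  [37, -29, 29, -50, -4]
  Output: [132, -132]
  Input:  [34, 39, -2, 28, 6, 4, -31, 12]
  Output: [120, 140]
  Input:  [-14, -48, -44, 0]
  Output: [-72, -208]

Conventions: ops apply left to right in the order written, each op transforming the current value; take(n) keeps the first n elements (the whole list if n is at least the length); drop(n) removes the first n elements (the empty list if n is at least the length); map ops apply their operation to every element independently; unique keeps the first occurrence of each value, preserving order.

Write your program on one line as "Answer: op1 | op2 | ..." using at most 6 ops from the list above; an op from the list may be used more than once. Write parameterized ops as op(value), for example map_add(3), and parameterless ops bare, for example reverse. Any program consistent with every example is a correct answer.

map_mul(4) | map_add(-8) | take(4) | take(2) | map_add(-8)

Check, running the answer program on each example:
  [40, 15, -44] -> [160, 60, -176] -> [152, 52, -184] -> [152, 52, -184] -> [152, 52] -> [144, 44]
  [37, -29, 29, -50, -4] -> [148, -116, 116, -200, -16] -> [140, -124, 108, -208, -24] -> [140, -124, 108, -208] -> [140, -124] -> [132, -132]
  [34, 39, -2, 28, 6, 4, -31, 12] -> [136, 156, -8, 112, 24, 16, -124, 48] -> [128, 148, -16, 104, 16, 8, -132, 40] -> [128, 148, -16, 104] -> [128, 148] -> [120, 140]
  [-14, -48, -44, 0] -> [-56, -192, -176, 0] -> [-64, -200, -184, -8] -> [-64, -200, -184, -8] -> [-64, -200] -> [-72, -208]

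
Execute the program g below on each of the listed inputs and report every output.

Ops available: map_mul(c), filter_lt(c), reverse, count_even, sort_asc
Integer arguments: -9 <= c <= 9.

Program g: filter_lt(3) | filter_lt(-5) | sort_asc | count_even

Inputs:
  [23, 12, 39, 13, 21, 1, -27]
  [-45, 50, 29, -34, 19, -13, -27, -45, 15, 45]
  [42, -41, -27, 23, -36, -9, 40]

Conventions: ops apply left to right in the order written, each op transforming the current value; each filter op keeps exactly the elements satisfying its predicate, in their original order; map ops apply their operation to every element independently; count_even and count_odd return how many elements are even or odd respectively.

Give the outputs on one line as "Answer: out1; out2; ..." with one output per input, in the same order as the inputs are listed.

0; 1; 1

Execution, op by op:
  [23, 12, 39, 13, 21, 1, -27] -> [1, -27] -> [-27] -> [-27] -> 0
  [-45, 50, 29, -34, 19, -13, -27, -45, 15, 45] -> [-45, -34, -13, -27, -45] -> [-45, -34, -13, -27, -45] -> [-45, -45, -34, -27, -13] -> 1
  [42, -41, -27, 23, -36, -9, 40] -> [-41, -27, -36, -9] -> [-41, -27, -36, -9] -> [-41, -36, -27, -9] -> 1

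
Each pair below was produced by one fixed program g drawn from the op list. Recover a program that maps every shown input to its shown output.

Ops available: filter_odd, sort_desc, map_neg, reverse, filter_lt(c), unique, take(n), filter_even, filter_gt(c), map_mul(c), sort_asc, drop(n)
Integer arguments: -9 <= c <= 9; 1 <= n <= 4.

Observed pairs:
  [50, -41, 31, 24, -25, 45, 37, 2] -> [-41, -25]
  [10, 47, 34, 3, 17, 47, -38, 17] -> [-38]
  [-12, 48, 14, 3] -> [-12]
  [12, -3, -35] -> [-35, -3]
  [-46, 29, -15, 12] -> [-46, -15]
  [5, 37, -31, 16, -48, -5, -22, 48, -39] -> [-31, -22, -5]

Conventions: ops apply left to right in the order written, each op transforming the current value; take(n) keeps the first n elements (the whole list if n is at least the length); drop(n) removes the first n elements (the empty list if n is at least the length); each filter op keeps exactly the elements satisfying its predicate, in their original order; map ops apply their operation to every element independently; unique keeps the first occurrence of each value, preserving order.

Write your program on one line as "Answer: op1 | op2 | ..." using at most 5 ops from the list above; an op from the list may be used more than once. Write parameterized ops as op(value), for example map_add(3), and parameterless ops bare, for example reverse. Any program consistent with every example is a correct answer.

unique | sort_desc | filter_lt(0) | take(3) | reverse

Check, running the answer program on each example:
  [50, -41, 31, 24, -25, 45, 37, 2] -> [50, -41, 31, 24, -25, 45, 37, 2] -> [50, 45, 37, 31, 24, 2, -25, -41] -> [-25, -41] -> [-25, -41] -> [-41, -25]
  [10, 47, 34, 3, 17, 47, -38, 17] -> [10, 47, 34, 3, 17, -38] -> [47, 34, 17, 10, 3, -38] -> [-38] -> [-38] -> [-38]
  [-12, 48, 14, 3] -> [-12, 48, 14, 3] -> [48, 14, 3, -12] -> [-12] -> [-12] -> [-12]
  [12, -3, -35] -> [12, -3, -35] -> [12, -3, -35] -> [-3, -35] -> [-3, -35] -> [-35, -3]
  [-46, 29, -15, 12] -> [-46, 29, -15, 12] -> [29, 12, -15, -46] -> [-15, -46] -> [-15, -46] -> [-46, -15]
  [5, 37, -31, 16, -48, -5, -22, 48, -39] -> [5, 37, -31, 16, -48, -5, -22, 48, -39] -> [48, 37, 16, 5, -5, -22, -31, -39, -48] -> [-5, -22, -31, -39, -48] -> [-5, -22, -31] -> [-31, -22, -5]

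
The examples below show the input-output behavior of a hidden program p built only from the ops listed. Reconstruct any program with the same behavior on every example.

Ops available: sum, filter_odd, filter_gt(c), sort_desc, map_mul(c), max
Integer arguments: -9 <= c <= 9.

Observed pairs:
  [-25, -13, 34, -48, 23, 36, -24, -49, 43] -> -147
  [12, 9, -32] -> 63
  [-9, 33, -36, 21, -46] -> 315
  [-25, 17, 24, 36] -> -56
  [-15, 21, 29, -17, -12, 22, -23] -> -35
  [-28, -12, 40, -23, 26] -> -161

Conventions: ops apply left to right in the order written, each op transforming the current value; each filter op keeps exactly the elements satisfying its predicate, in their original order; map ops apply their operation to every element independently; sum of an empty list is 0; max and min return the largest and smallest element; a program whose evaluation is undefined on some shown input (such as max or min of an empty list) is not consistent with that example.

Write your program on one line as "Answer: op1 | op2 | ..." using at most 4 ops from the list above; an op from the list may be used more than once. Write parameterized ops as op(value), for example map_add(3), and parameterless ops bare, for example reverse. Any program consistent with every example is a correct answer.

map_mul(7) | filter_odd | sum

Check, running the answer program on each example:
  [-25, -13, 34, -48, 23, 36, -24, -49, 43] -> [-175, -91, 238, -336, 161, 252, -168, -343, 301] -> [-175, -91, 161, -343, 301] -> -147
  [12, 9, -32] -> [84, 63, -224] -> [63] -> 63
  [-9, 33, -36, 21, -46] -> [-63, 231, -252, 147, -322] -> [-63, 231, 147] -> 315
  [-25, 17, 24, 36] -> [-175, 119, 168, 252] -> [-175, 119] -> -56
  [-15, 21, 29, -17, -12, 22, -23] -> [-105, 147, 203, -119, -84, 154, -161] -> [-105, 147, 203, -119, -161] -> -35
  [-28, -12, 40, -23, 26] -> [-196, -84, 280, -161, 182] -> [-161] -> -161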